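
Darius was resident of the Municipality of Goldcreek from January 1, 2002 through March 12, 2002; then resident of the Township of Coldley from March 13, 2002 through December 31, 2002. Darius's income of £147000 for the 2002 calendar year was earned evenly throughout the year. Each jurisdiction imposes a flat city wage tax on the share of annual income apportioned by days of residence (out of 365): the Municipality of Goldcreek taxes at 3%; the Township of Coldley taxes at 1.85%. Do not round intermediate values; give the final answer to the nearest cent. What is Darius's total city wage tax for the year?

£3048.34

The Municipality of Goldcreek, January 1 – March 12, 2002: 71 days → £147000 × 3% × 71/365 = £857.8356
The Township of Coldley, March 13 – December 31, 2002: 294 days → £147000 × 1.85% × 294/365 = £2190.5014
Total = £3048.3370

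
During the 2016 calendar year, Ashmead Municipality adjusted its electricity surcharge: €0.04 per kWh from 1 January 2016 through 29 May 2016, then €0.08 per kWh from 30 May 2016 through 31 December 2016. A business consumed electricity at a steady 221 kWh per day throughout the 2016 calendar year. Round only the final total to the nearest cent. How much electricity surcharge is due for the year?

1 January – 29 May 2016: 150 days × 221 kWh/day = 33,150 kWh at €0.04/kWh → €1,326.00
30 May – 31 December 2016: 216 days × 221 kWh/day = 47,736 kWh at €0.08/kWh → €3,818.88

€5,144.88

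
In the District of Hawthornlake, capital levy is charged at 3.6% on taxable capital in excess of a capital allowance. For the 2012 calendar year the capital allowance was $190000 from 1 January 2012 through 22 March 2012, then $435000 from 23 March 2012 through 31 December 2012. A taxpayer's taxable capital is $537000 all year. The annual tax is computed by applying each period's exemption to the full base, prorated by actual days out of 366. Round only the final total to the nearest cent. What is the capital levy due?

$5648.07

1 January – 22 March 2012: 82 days, exemption $190000 → ($537000 − $190000) × 3.6% × 82/366 = $2798.7541
23 March – 31 December 2012: 284 days, exemption $435000 → ($537000 − $435000) × 3.6% × 284/366 = $2849.3115
Total = $5648.0656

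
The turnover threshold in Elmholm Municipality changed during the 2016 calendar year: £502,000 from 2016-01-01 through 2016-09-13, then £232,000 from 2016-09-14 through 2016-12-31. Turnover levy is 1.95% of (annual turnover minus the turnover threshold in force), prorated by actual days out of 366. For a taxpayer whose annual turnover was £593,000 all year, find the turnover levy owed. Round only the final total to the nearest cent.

£3,342.49

2016-01-01 to 2016-09-13: 257 days, exemption £502,000 → (£593,000 − £502,000) × 1.95% × 257/366 = £1,246.0287
2016-09-14 to 2016-12-31: 109 days, exemption £232,000 → (£593,000 − £232,000) × 1.95% × 109/366 = £2,096.4631
Total = £3,342.4918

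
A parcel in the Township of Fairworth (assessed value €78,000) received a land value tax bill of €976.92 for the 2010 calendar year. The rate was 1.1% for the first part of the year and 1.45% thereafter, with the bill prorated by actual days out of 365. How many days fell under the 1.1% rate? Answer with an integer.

206 days

Let d = days at the first rate; then 365 − d days at the second rate.
€78,000 × [1.1%·d + 1.45%·(365−d)] / 365 = €976.92
Solving gives d = 206, so the new rate took effect on 26 July 2010.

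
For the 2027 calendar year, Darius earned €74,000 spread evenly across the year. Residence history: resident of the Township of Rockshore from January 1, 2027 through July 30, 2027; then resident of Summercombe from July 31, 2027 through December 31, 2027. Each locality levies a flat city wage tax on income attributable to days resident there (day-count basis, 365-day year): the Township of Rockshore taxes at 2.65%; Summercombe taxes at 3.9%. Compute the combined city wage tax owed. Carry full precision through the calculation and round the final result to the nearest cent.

€2,351.27

The Township of Rockshore, January 1 – July 30, 2027: 211 days → €74,000 × 2.65% × 211/365 = €1,133.6192
Summercombe, July 31 – December 31, 2027: 154 days → €74,000 × 3.9% × 154/365 = €1,217.6548
Total = €2,351.2740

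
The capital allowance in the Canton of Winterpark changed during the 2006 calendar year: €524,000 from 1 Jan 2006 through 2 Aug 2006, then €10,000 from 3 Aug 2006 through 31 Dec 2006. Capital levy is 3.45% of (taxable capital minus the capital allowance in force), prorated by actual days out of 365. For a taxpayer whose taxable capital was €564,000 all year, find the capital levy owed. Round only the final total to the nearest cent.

1 Jan – 2 Aug 2006: 214 days, exemption €524,000 → (€564,000 − €524,000) × 3.45% × 214/365 = €809.0959
3 Aug – 31 Dec 2006: 151 days, exemption €10,000 → (€564,000 − €10,000) × 3.45% × 151/365 = €7,907.0219
Total = €8,716.1178

€8,716.12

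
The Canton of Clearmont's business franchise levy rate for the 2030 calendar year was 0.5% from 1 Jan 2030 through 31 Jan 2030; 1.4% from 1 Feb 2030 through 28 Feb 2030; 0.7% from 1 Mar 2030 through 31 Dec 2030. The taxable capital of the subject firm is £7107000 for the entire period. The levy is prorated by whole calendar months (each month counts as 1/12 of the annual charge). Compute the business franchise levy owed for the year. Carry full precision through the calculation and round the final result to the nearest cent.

1 Jan – 31 Jan 2030: 1 month at 0.5% → £7107000 × 0.5% × 1/12 = £2961.2500
1 Feb – 28 Feb 2030: 1 month at 1.4% → £7107000 × 1.4% × 1/12 = £8291.5000
1 Mar – 31 Dec 2030: 10 months at 0.7% → £7107000 × 0.7% × 10/12 = £41457.5000
Total = £52710.2500

£52710.25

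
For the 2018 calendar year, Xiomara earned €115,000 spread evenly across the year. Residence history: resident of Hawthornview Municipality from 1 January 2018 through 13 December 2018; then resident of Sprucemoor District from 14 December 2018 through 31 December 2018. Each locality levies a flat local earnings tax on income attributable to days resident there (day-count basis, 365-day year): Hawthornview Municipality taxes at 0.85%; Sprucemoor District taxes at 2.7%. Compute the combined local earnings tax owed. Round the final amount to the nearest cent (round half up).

€1,082.42

Hawthornview Municipality, 1 January – 13 December 2018: 347 days → €115,000 × 0.85% × 347/365 = €929.2945
Sprucemoor District, 14 December – 31 December 2018: 18 days → €115,000 × 2.7% × 18/365 = €153.1233
Total = €1,082.4178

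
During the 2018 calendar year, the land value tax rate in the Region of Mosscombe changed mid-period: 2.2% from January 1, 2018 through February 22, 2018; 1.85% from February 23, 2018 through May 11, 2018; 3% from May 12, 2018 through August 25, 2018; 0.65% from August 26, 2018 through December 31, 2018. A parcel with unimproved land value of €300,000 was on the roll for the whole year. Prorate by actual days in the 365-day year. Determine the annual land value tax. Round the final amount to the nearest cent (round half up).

January 1 – February 22, 2018: 53 days at 2.2% → €300,000 × 2.2% × 53/365 = €958.3562
February 23 – May 11, 2018: 78 days at 1.85% → €300,000 × 1.85% × 78/365 = €1,186.0274
May 12 – August 25, 2018: 106 days at 3% → €300,000 × 3% × 106/365 = €2,613.6986
August 26 – December 31, 2018: 128 days at 0.65% → €300,000 × 0.65% × 128/365 = €683.8356
Total = €5,441.9178

€5,441.92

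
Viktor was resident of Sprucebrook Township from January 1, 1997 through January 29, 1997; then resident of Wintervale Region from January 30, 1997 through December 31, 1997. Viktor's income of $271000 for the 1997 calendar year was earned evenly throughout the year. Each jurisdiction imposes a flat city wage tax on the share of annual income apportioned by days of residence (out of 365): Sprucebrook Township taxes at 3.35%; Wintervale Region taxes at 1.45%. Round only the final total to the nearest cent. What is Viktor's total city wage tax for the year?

$4338.60

Sprucebrook Township, January 1 – January 29, 1997: 29 days → $271000 × 3.35% × 29/365 = $721.3055
Wintervale Region, January 30 – December 31, 1997: 336 days → $271000 × 1.45% × 336/365 = $3617.2932
Total = $4338.5986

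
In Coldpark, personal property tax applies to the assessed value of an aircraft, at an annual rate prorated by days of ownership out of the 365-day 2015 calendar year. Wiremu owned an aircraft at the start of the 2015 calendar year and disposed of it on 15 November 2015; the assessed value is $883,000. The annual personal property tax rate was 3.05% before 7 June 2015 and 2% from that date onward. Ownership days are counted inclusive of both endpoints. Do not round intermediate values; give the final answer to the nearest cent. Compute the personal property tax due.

$19,422.37

1 January – 6 June 2015: 157 days at 3.05% → $883,000 × 3.05% × 157/365 = $11,584.2342
7 June – 15 November 2015: 162 days at 2% → $883,000 × 2% × 162/365 = $7,838.1370
Total = $19,422.3712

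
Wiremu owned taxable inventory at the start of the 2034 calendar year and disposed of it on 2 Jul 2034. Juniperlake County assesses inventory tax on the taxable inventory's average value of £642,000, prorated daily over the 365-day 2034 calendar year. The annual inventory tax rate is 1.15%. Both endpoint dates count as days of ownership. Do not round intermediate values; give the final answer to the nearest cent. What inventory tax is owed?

Days held (1 Jan – 2 Jul 2034): 183 out of 365
Tax = £642,000 × 1.15% × 183/365 = £3,701.6137

£3,701.61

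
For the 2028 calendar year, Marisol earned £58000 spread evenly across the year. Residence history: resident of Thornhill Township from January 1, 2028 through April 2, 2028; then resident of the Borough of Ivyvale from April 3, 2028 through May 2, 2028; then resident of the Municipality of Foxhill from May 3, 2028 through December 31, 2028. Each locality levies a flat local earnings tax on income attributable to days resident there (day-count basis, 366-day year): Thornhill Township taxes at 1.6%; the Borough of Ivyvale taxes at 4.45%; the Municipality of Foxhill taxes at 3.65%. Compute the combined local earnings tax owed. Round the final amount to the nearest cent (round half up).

Thornhill Township, January 1 – April 2, 2028: 93 days → £58000 × 1.6% × 93/366 = £235.8033
The Borough of Ivyvale, April 3 – May 2, 2028: 30 days → £58000 × 4.45% × 30/366 = £211.5574
The Municipality of Foxhill, May 3 – December 31, 2028: 243 days → £58000 × 3.65% × 243/366 = £1405.5492
Total = £1852.9098

£1852.91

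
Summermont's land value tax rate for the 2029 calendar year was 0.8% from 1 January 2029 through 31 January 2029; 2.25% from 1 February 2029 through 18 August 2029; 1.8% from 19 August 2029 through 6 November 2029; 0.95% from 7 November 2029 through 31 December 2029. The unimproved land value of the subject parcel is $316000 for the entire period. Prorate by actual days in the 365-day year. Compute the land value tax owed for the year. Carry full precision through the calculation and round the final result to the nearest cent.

1 January – 31 January 2029: 31 days at 0.8% → $316000 × 0.8% × 31/365 = $214.7068
1 February – 18 August 2029: 199 days at 2.25% → $316000 × 2.25% × 199/365 = $3876.4110
19 August – 6 November 2029: 80 days at 1.8% → $316000 × 1.8% × 80/365 = $1246.6849
7 November – 31 December 2029: 55 days at 0.95% → $316000 × 0.95% × 55/365 = $452.3562
Total = $5790.1589

$5790.16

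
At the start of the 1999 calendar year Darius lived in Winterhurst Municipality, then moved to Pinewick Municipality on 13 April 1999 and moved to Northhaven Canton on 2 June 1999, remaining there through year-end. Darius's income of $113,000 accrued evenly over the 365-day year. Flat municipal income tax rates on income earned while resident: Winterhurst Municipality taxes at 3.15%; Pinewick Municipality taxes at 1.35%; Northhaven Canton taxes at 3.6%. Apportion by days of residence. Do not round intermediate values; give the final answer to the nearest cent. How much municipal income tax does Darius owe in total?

Winterhurst Municipality, 1 January – 12 April 1999: 102 days → $113,000 × 3.15% × 102/365 = $994.7096
Pinewick Municipality, 13 April – 1 June 1999: 50 days → $113,000 × 1.35% × 50/365 = $208.9726
Northhaven Canton, 2 June – 31 December 1999: 213 days → $113,000 × 3.6% × 213/365 = $2,373.9288
Total = $3,577.6110

$3,577.61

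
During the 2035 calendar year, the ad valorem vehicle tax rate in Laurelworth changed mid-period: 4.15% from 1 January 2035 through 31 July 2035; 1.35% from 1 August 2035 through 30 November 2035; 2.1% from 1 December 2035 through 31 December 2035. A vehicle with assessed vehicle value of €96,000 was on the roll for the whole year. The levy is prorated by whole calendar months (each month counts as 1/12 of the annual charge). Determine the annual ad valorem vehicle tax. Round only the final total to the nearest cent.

€2,924.00

1 January – 31 July 2035: 7 months at 4.15% → €96,000 × 4.15% × 7/12 = €2,324.0000
1 August – 30 November 2035: 4 months at 1.35% → €96,000 × 1.35% × 4/12 = €432.0000
1 December – 31 December 2035: 1 month at 2.1% → €96,000 × 2.1% × 1/12 = €168.0000
Total = €2,924.0000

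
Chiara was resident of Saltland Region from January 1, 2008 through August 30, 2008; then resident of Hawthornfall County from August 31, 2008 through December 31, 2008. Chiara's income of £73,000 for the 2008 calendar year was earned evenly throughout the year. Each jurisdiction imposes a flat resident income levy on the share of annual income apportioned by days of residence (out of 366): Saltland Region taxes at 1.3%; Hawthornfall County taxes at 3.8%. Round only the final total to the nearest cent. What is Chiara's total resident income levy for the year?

Saltland Region, January 1 – August 30, 2008: 243 days → £73,000 × 1.3% × 243/366 = £630.0738
Hawthornfall County, August 31 – December 31, 2008: 123 days → £73,000 × 3.8% × 123/366 = £932.2459
Total = £1,562.3197

£1,562.32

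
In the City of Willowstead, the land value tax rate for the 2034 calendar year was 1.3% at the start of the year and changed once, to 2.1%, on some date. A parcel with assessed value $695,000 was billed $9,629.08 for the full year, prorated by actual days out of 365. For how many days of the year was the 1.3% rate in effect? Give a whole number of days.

Let d = days at the first rate; then 365 − d days at the second rate.
$695,000 × [1.3%·d + 2.1%·(365−d)] / 365 = $9,629.08
Solving gives d = 326, so the new rate took effect on 23 Nov 2034.

326 days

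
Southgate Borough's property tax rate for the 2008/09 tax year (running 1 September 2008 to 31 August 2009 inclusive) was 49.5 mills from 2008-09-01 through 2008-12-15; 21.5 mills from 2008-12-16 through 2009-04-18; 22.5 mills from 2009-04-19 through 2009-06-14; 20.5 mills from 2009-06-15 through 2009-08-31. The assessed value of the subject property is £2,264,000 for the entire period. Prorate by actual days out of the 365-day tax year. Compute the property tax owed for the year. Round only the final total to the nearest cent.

2008-09-01 to 2008-12-15: 106 days at 49.5 mills → £2,264,000 × 4.95% × 106/365 = £32,545.7753
2008-12-16 to 2009-04-18: 124 days at 21.5 mills → £2,264,000 × 2.15% × 124/365 = £16,536.5041
2009-04-19 to 2009-06-14: 57 days at 22.5 mills → £2,264,000 × 2.25% × 57/365 = £7,955.0137
2009-06-15 to 2009-08-31: 78 days at 20.5 mills → £2,264,000 × 2.05% × 78/365 = £9,918.1808
Total = £66,955.4740

£66,955.47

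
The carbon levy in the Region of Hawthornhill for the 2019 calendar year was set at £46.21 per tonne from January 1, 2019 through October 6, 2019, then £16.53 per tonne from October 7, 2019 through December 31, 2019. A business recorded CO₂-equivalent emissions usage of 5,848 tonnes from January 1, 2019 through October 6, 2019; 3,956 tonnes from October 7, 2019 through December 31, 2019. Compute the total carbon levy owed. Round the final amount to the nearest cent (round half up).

January 1 – October 6, 2019: 5,848 tonnes at £46.21/tonne → £270,236.08
October 7 – December 31, 2019: 3,956 tonnes at £16.53/tonne → £65,392.68

£335,628.76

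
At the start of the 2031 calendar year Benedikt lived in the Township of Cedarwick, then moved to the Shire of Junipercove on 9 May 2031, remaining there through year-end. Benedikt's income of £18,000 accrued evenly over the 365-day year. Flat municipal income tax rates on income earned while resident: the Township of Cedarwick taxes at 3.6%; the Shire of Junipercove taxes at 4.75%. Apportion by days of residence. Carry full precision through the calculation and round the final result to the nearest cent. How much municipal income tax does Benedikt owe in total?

The Township of Cedarwick, 1 Jan – 8 May 2031: 128 days → £18,000 × 3.6% × 128/365 = £227.2438
The Shire of Junipercove, 9 May – 31 Dec 2031: 237 days → £18,000 × 4.75% × 237/365 = £555.1644
Total = £782.4082

£782.41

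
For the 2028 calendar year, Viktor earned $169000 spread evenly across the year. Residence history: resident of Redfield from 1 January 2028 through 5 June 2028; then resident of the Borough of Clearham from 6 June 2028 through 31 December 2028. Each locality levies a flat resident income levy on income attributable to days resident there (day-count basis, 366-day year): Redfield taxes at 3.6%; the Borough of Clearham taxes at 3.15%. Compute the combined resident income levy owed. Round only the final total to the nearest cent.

Redfield, 1 January – 5 June 2028: 157 days → $169000 × 3.6% × 157/366 = $2609.8033
The Borough of Clearham, 6 June – 31 December 2028: 209 days → $169000 × 3.15% × 209/366 = $3039.9221
Total = $5649.7254

$5649.73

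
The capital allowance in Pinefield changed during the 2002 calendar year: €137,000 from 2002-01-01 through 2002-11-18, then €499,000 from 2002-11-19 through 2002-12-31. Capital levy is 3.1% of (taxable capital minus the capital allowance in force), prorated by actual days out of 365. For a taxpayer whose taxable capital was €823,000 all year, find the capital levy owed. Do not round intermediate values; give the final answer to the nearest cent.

2002-01-01 to 2002-11-18: 322 days, exemption €137,000 → (€823,000 − €137,000) × 3.1% × 322/365 = €18,760.6904
2002-11-19 to 2002-12-31: 43 days, exemption €499,000 → (€823,000 − €499,000) × 3.1% × 43/365 = €1,183.2658
Total = €19,943.9562

€19,943.96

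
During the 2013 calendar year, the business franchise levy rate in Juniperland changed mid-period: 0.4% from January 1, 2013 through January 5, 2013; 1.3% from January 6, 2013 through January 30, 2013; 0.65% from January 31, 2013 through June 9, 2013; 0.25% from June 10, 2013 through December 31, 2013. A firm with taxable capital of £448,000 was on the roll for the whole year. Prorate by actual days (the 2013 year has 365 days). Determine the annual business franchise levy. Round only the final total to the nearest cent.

January 1 – January 5, 2013: 5 days at 0.4% → £448,000 × 0.4% × 5/365 = £24.5479
January 6 – January 30, 2013: 25 days at 1.3% → £448,000 × 1.3% × 25/365 = £398.9041
January 31 – June 9, 2013: 130 days at 0.65% → £448,000 × 0.65% × 130/365 = £1,037.1507
June 10 – December 31, 2013: 205 days at 0.25% → £448,000 × 0.25% × 205/365 = £629.0411
Total = £2,089.6438

£2,089.64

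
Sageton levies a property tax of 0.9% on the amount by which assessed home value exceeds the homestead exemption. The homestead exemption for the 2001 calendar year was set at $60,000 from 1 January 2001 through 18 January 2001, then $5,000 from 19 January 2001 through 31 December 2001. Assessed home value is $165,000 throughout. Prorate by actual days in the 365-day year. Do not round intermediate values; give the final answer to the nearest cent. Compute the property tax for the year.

$1,415.59

1 January – 18 January 2001: 18 days, exemption $60,000 → ($165,000 − $60,000) × 0.9% × 18/365 = $46.6027
19 January – 31 December 2001: 347 days, exemption $5,000 → ($165,000 − $5,000) × 0.9% × 347/365 = $1,368.9863
Total = $1,415.5890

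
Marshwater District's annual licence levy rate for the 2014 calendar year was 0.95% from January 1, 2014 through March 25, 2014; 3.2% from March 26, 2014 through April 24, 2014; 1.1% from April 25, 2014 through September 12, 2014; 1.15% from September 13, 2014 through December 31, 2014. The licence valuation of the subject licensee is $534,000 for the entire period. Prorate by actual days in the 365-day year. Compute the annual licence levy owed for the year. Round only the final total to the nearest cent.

January 1 – March 25, 2014: 84 days at 0.95% → $534,000 × 0.95% × 84/365 = $1,167.4849
March 26 – April 24, 2014: 30 days at 3.2% → $534,000 × 3.2% × 30/365 = $1,404.4932
April 25 – September 12, 2014: 141 days at 1.1% → $534,000 × 1.1% × 141/365 = $2,269.1342
September 13 – December 31, 2014: 110 days at 1.15% → $534,000 × 1.15% × 110/365 = $1,850.7123
Total = $6,691.8247

$6,691.82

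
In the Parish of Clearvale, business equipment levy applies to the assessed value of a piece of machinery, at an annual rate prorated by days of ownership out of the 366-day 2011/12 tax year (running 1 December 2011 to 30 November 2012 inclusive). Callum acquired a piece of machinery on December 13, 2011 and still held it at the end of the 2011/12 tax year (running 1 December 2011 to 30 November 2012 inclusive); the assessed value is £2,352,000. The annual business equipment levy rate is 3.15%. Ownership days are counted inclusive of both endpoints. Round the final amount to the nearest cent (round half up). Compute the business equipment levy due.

£71,658.89

Days held (December 13, 2011 – November 30, 2012): 354 out of 366
Tax = £2,352,000 × 3.15% × 354/366 = £71,658.8852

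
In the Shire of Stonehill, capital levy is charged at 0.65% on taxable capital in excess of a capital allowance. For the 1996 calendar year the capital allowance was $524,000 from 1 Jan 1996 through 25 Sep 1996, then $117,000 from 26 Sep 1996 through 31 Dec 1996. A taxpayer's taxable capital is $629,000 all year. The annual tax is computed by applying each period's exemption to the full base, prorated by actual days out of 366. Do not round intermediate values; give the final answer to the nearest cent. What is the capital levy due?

1 Jan – 25 Sep 1996: 269 days, exemption $524,000 → ($629,000 − $524,000) × 0.65% × 269/366 = $501.6189
26 Sep – 31 Dec 1996: 97 days, exemption $117,000 → ($629,000 − $117,000) × 0.65% × 97/366 = $882.0109
Total = $1,383.6298

$1,383.63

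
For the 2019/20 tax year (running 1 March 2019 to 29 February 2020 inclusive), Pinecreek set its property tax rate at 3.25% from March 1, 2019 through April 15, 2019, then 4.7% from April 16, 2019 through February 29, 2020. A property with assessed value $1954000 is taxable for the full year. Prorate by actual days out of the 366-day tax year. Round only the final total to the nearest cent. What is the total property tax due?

March 1 – April 15, 2019: 46 days at 3.25% → $1954000 × 3.25% × 46/366 = $7981.5027
April 16, 2019 – February 29, 2020: 320 days at 4.7% → $1954000 × 4.7% × 320/366 = $80295.5191
Total = $88277.0219

$88277.02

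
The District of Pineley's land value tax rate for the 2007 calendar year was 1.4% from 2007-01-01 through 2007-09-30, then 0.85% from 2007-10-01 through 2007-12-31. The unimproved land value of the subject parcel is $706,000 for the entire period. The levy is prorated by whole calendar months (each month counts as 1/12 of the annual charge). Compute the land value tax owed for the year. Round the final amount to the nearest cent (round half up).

$8,913.25

2007-01-01 to 2007-09-30: 9 months at 1.4% → $706,000 × 1.4% × 9/12 = $7,413.0000
2007-10-01 to 2007-12-31: 3 months at 0.85% → $706,000 × 0.85% × 3/12 = $1,500.2500
Total = $8,913.2500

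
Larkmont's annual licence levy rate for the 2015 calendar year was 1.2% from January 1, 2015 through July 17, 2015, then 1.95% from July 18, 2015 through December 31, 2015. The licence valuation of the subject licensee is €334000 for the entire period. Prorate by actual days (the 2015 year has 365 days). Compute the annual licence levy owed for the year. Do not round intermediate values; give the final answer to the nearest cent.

€5154.12

January 1 – July 17, 2015: 198 days at 1.2% → €334000 × 1.2% × 198/365 = €2174.2027
July 18 – December 31, 2015: 167 days at 1.95% → €334000 × 1.95% × 167/365 = €2979.9205
Total = €5154.1233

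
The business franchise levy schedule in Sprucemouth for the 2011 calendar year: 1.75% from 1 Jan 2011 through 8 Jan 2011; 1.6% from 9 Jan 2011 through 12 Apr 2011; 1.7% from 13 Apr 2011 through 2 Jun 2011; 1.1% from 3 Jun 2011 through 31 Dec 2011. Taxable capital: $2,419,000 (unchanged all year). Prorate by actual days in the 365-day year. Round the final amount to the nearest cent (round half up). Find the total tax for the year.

$32,096.48

1 Jan – 8 Jan 2011: 8 days at 1.75% → $2,419,000 × 1.75% × 8/365 = $927.8356
9 Jan – 12 Apr 2011: 94 days at 1.6% → $2,419,000 × 1.6% × 94/365 = $9,967.6055
13 Apr – 2 Jun 2011: 51 days at 1.7% → $2,419,000 × 1.7% × 51/365 = $5,745.9534
3 Jun – 31 Dec 2011: 212 days at 1.1% → $2,419,000 × 1.1% × 212/365 = $15,455.0904
Total = $32,096.4849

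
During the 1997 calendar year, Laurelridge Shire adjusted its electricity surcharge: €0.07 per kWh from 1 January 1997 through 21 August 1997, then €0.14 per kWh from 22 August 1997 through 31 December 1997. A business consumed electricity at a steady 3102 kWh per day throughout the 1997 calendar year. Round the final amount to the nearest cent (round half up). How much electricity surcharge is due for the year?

1 January – 21 August 1997: 233 days × 3102 kWh/day = 722,766 kWh at €0.07/kWh → €50,593.62
22 August – 31 December 1997: 132 days × 3102 kWh/day = 409,464 kWh at €0.14/kWh → €57,324.96

€107,918.58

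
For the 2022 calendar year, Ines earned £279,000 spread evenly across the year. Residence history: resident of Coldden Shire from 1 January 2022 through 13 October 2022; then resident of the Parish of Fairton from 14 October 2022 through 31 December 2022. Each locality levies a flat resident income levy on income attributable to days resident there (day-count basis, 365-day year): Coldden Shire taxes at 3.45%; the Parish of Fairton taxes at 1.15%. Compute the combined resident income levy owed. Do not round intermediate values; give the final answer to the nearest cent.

£8,236.62

Coldden Shire, 1 January – 13 October 2022: 286 days → £279,000 × 3.45% × 286/365 = £7,542.1726
The Parish of Fairton, 14 October – 31 December 2022: 79 days → £279,000 × 1.15% × 79/365 = £694.4425
Total = £8,236.6151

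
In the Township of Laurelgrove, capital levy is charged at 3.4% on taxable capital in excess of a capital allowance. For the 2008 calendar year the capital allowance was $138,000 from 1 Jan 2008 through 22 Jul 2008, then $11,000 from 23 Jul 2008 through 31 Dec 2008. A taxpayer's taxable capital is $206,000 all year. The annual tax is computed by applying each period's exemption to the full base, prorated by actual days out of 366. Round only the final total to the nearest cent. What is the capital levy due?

$4,223.25

1 Jan – 22 Jul 2008: 204 days, exemption $138,000 → ($206,000 − $138,000) × 3.4% × 204/366 = $1,288.6557
23 Jul – 31 Dec 2008: 162 days, exemption $11,000 → ($206,000 − $11,000) × 3.4% × 162/366 = $2,934.5902
Total = $4,223.2459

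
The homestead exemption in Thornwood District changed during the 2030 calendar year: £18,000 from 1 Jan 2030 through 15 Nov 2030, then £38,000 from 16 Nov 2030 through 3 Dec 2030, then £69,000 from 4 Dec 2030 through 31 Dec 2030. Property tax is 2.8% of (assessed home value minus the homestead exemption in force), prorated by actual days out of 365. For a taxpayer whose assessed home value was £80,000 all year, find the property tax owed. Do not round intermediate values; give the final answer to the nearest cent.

£1,598.84

1 Jan – 15 Nov 2030: 319 days, exemption £18,000 → (£80,000 − £18,000) × 2.8% × 319/365 = £1,517.2164
16 Nov – 3 Dec 2030: 18 days, exemption £38,000 → (£80,000 − £38,000) × 2.8% × 18/365 = £57.9945
4 Dec – 31 Dec 2030: 28 days, exemption £69,000 → (£80,000 − £69,000) × 2.8% × 28/365 = £23.6274
Total = £1,598.8384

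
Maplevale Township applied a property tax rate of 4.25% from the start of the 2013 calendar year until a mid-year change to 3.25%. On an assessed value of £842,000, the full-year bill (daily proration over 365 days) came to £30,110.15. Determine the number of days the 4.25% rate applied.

119 days

Let d = days at the first rate; then 365 − d days at the second rate.
£842,000 × [4.25%·d + 3.25%·(365−d)] / 365 = £30,110.15
Solving gives d = 119, so the new rate took effect on 30 Apr 2013.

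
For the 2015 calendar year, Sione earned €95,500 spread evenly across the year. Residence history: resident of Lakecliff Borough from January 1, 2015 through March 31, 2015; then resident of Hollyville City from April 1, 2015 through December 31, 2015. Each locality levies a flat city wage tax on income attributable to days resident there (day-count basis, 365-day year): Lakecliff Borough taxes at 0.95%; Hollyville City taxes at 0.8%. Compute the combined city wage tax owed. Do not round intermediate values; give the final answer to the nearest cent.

€799.32

Lakecliff Borough, January 1 – March 31, 2015: 90 days → €95,500 × 0.95% × 90/365 = €223.7055
Hollyville City, April 1 – December 31, 2015: 275 days → €95,500 × 0.8% × 275/365 = €575.6164
Total = €799.3219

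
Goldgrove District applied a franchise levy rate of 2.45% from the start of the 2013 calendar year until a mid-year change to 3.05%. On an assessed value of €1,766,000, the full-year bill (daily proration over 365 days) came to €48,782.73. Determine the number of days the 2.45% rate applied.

Let d = days at the first rate; then 365 − d days at the second rate.
€1,766,000 × [2.45%·d + 3.05%·(365−d)] / 365 = €48,782.73
Solving gives d = 175, so the new rate took effect on 25 Jun 2013.

175 days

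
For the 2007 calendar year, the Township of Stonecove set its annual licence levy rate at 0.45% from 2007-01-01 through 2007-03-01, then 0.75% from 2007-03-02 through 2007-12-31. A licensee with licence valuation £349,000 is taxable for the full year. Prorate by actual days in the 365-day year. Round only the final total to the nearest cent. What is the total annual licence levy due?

£2,445.39

2007-01-01 to 2007-03-01: 60 days at 0.45% → £349,000 × 0.45% × 60/365 = £258.1644
2007-03-02 to 2007-12-31: 305 days at 0.75% → £349,000 × 0.75% × 305/365 = £2,187.2260
Total = £2,445.3904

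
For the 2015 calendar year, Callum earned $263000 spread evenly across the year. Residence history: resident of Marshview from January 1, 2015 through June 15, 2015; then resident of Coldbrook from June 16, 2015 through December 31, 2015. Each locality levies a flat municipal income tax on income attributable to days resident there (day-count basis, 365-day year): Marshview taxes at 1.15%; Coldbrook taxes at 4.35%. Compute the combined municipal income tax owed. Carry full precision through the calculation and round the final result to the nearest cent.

$7612.95

Marshview, January 1 – June 15, 2015: 166 days → $263000 × 1.15% × 166/365 = $1375.5260
Coldbrook, June 16 – December 31, 2015: 199 days → $263000 × 4.35% × 199/365 = $6237.4233
Total = $7612.9493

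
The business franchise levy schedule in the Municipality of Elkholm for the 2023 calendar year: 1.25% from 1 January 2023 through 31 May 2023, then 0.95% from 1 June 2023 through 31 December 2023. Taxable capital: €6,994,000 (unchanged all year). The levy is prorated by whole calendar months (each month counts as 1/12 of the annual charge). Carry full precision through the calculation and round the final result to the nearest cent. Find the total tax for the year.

1 January – 31 May 2023: 5 months at 1.25% → €6,994,000 × 1.25% × 5/12 = €36,427.0833
1 June – 31 December 2023: 7 months at 0.95% → €6,994,000 × 0.95% × 7/12 = €38,758.4167
Total = €75,185.5000

€75,185.50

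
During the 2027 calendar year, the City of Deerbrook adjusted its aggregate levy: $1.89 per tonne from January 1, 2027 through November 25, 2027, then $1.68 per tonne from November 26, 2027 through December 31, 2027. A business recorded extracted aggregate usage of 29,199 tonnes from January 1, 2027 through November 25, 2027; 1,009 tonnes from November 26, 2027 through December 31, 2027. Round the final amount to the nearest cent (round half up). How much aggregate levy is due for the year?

January 1 – November 25, 2027: 29,199 tonnes at $1.89/tonne → $55186.11
November 26 – December 31, 2027: 1,009 tonnes at $1.68/tonne → $1695.12

$56881.23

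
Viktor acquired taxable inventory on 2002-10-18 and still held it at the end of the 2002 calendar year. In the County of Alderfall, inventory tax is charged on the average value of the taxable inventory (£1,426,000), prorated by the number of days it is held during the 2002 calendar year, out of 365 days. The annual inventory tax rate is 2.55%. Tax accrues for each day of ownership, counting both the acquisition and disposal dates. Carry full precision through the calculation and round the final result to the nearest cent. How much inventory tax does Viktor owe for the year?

£7,471.85

Days held (2002-10-18 to 2002-12-31): 75 out of 365
Tax = £1,426,000 × 2.55% × 75/365 = £7,471.8493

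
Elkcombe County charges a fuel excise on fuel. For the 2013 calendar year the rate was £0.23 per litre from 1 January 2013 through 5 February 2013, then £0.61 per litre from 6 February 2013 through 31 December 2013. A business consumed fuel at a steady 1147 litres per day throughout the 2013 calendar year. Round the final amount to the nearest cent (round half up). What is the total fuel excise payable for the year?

1 January – 5 February 2013: 36 days × 1147 litres/day = 41,292 litres at £0.23/litre → £9,497.16
6 February – 31 December 2013: 329 days × 1147 litres/day = 377,363 litres at £0.61/litre → £230,191.43

£239,688.59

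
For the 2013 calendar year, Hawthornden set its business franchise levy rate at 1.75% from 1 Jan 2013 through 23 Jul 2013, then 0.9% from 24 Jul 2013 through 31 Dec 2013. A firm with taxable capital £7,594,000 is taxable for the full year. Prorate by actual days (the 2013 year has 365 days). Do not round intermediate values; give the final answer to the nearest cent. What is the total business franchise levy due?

1 Jan – 23 Jul 2013: 204 days at 1.75% → £7,594,000 × 1.75% × 204/365 = £74,275.5616
24 Jul – 31 Dec 2013: 161 days at 0.9% → £7,594,000 × 0.9% × 161/365 = £30,147.1397
Total = £104,422.7014

£104,422.70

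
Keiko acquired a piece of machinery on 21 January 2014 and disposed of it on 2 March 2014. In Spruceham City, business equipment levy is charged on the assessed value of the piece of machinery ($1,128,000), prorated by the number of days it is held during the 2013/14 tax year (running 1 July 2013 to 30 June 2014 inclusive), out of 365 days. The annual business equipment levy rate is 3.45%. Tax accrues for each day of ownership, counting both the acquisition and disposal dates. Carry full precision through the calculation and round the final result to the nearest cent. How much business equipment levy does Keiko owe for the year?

$4,371.39

Days held (21 January – 2 March 2014): 41 out of 365
Tax = $1,128,000 × 3.45% × 41/365 = $4,371.3863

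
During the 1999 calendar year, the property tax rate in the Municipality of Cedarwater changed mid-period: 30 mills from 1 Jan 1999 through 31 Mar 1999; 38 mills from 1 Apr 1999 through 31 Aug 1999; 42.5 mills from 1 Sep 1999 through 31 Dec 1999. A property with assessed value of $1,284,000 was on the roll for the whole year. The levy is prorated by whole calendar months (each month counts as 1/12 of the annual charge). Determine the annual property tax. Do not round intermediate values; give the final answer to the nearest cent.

$48,150.00

1 Jan – 31 Mar 1999: 3 months at 30 mills → $1,284,000 × 3% × 3/12 = $9,630.0000
1 Apr – 31 Aug 1999: 5 months at 38 mills → $1,284,000 × 3.8% × 5/12 = $20,330.0000
1 Sep – 31 Dec 1999: 4 months at 42.5 mills → $1,284,000 × 4.25% × 4/12 = $18,190.0000
Total = $48,150.0000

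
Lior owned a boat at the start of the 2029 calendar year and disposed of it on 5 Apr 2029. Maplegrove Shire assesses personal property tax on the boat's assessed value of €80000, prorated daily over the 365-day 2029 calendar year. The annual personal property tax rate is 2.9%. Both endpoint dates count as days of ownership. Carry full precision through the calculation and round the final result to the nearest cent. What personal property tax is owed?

€603.84

Days held (1 Jan – 5 Apr 2029): 95 out of 365
Tax = €80000 × 2.9% × 95/365 = €603.8356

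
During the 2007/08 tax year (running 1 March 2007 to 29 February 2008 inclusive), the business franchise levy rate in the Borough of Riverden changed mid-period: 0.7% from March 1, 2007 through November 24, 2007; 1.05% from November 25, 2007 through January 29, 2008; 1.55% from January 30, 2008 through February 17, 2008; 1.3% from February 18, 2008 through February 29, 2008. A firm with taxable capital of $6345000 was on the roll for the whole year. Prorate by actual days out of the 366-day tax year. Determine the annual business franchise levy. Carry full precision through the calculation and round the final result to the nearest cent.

$52467.60

March 1 – November 24, 2007: 269 days at 0.7% → $6345000 × 0.7% × 269/366 = $32643.8115
November 25, 2007 – January 29, 2008: 66 days at 1.05% → $6345000 × 1.05% × 66/366 = $12013.8934
January 30 – February 17, 2008: 19 days at 1.55% → $6345000 × 1.55% × 19/366 = $5105.4713
February 18 – February 29, 2008: 12 days at 1.3% → $6345000 × 1.3% × 12/366 = $2704.4262
Total = $52467.6025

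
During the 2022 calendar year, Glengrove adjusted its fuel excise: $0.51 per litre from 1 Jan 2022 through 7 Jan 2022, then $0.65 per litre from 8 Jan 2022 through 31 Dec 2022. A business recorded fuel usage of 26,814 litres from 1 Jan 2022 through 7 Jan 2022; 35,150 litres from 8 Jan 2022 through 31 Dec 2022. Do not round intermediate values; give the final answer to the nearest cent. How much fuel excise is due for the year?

$36,522.64

1 Jan – 7 Jan 2022: 26,814 litres at $0.51/litre → $13,675.14
8 Jan – 31 Dec 2022: 35,150 litres at $0.65/litre → $22,847.50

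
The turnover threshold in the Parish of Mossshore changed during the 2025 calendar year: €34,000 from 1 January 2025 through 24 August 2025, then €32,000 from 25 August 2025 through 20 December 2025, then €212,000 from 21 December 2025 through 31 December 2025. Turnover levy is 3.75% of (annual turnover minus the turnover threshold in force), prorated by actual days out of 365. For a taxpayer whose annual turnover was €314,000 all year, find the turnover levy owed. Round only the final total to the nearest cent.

1 January – 24 August 2025: 236 days, exemption €34,000 → (€314,000 − €34,000) × 3.75% × 236/365 = €6,789.0411
25 August – 20 December 2025: 118 days, exemption €32,000 → (€314,000 − €32,000) × 3.75% × 118/365 = €3,418.7671
21 December – 31 December 2025: 11 days, exemption €212,000 → (€314,000 − €212,000) × 3.75% × 11/365 = €115.2740
Total = €10,323.0822

€10,323.08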